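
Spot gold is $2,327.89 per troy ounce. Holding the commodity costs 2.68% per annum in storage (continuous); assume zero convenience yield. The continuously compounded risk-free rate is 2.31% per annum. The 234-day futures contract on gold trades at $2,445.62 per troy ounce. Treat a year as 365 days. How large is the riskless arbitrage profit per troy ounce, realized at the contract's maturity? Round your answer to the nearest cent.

$42.06 per troy ounce

Fair futures: F* = S·e^(carry·T), with carry = (r + u) = 0.0231 + 0.0268 = 0.0499
F* = 2327.89 · e^(0.0499 × 234/365) = 2327.89 · e^0.03199068 = 2327.89 × 1.03250788 = $2403.5648
Market $2445.62 > fair $2403.5648: forward overpriced → cash-and-carry (buy spot, short the forward).
At maturity, profit = |F_mkt − F*| = |2445.62 − 2403.5648| = $42.06 per troy ounce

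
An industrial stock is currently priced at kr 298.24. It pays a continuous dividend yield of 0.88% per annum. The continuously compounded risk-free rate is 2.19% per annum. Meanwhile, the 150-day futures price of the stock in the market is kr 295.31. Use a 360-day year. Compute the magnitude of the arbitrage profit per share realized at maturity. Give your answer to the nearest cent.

kr 4.56 per share

Fair futures: F* = S·e^(carry·T), with carry = (r − q) = 0.0219 − 0.0088 = 0.0131
F* = 298.24 · e^(0.0131 × 150/360) = 298.24 · e^0.005458 = 298.24 × 1.005473 = kr 299.8723
Market kr 295.31 < fair kr 299.8723: forward underpriced → reverse cash-and-carry (short spot, go long the forward).
At maturity, profit = |F_mkt − F*| = |295.31 − 299.8723| = kr 4.56 per share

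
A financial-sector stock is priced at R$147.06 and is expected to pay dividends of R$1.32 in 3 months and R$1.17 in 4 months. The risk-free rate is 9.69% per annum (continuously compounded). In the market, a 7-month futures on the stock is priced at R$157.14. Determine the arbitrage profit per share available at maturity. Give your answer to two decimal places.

PV(dividends) I = 1.32·e^(−0.0969·3/12) + 1.17·e^(−0.0969·4/12) = 2.4212
Fair futures F* = (S − I)·e^(rT) = (147.06 − 2.4212)·e^0.056525 = 144.6388 × 1.058153 = 153.0500
Market R$157.14 > fair 153.0500: forward overpriced → cash-and-carry (borrow at r, buy the stock and collect the dividends, short the forward).
Profit at T = |F_mkt − F*| = |157.14 − 153.0500| = R$4.09 per share

R$4.09 per share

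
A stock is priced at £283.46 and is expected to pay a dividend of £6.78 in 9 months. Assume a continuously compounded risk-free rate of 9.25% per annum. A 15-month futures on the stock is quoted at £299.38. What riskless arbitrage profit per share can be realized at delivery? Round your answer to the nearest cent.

£11.72 per share

PV(dividends) I = 6.78·e^(−0.0925·9/12) = 6.3256
Fair futures F* = (S − I)·e^(rT) = (283.46 − 6.3256)·e^0.115625 = 277.1344 × 1.122575 = 311.1041
Market £299.38 < fair 311.1041: forward underpriced → reverse cash-and-carry (short the stock, invest proceeds at r, pay the dividends, go long the forward).
Profit at T = |F_mkt − F*| = |299.38 − 311.1041| = £11.72 per share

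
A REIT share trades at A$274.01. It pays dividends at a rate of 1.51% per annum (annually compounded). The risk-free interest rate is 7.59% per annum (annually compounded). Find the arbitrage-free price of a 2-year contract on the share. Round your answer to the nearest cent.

F = S · (1+r)^T / (1+q)^T
= 274.01 × 1.157561 / 1.030428 = 274.01 × 1.123379
F = A$307.82

A$307.82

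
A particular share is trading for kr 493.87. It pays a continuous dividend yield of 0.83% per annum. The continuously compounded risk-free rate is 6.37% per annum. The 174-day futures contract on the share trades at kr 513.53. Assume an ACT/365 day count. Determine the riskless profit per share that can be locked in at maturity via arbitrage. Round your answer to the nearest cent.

Fair futures: F* = S·e^(carry·T), with carry = (r − q) = 0.0637 − 0.0083 = 0.0554
F* = 493.87 · e^(0.0554 × 174/365) = 493.87 · e^0.026410 = 493.87 × 1.026762 = kr 507.0869
Market kr 513.53 > fair kr 507.0869: forward overpriced → cash-and-carry (buy spot, short the forward).
At maturity, profit = |F_mkt − F*| = |513.53 − 507.0869| = kr 6.44 per share

kr 6.44 per share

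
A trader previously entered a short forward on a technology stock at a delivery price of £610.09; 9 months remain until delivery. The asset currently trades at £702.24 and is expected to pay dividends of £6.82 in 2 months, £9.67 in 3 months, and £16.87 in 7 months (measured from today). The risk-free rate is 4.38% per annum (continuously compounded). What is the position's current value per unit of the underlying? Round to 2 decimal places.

-£79.09

PV(remaining dividends) I = 6.82·e^(−0.0438·2/12) + 9.67·e^(−0.0438·3/12) + 16.87·e^(−0.0438·7/12) = 32.7795
Current forward F = (S − I)·e^(rT) = (702.24 − 32.7795)·e^(0.0438·9/12) = 669.4605 × 1.033396 = 691.8178
Value (long) = (F − K)·e^(−rT) = (691.8178 − 610.09) × 0.967684 = 79.0867
Short position value = −(long value) = -£79.09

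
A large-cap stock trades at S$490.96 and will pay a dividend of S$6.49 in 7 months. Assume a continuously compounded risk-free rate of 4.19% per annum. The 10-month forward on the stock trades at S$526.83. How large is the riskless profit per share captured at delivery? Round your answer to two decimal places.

S$24.98 per share

PV(dividends) I = 6.49·e^(−0.0419·7/12) = 6.3333
Fair forward F* = (S − I)·e^(rT) = (490.96 − 6.3333)·e^0.034917 = 484.6267 × 1.035534 = 501.8474
Market S$526.83 > fair 501.8474: forward overpriced → cash-and-carry (borrow at r, buy the stock and collect the dividends, short the forward).
Profit at T = |F_mkt − F*| = |526.83 − 501.8474| = S$24.98 per share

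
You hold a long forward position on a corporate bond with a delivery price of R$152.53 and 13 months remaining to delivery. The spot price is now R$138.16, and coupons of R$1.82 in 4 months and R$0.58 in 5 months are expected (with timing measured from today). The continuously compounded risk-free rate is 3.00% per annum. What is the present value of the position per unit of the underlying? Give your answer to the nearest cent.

PV(remaining coupons) I = 1.82·e^(−0.0300·4/12) + 0.58·e^(−0.0300·5/12) = 2.3747
Current forward F = (S − I)·e^(rT) = (138.16 − 2.3747)·e^(0.0300·13/12) = 135.7853 × 1.033034 = 140.2708
Value (long) = (F − K)·e^(−rT) = (140.2708 − 152.53) × 0.968022 = -11.8672
Value = -R$11.87

-R$11.87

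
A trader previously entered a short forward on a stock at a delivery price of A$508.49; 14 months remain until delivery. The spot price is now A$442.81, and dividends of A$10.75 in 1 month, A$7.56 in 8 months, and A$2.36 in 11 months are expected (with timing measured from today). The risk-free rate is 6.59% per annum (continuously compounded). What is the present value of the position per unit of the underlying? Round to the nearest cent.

A$48.20

PV(remaining dividends) I = 10.75·e^(−0.0659·1/12) + 7.56·e^(−0.0659·8/12) + 2.36·e^(−0.0659·11/12) = 20.1478
Current forward F = (S − I)·e^(rT) = (442.81 − 20.1478)·e^(0.0659·14/12) = 422.6622 × 1.079916 = 456.4397
Value (long) = (F − K)·e^(−rT) = (456.4397 − 508.49) × 0.925998 = -48.1985
Short position value = −(long value) = A$48.20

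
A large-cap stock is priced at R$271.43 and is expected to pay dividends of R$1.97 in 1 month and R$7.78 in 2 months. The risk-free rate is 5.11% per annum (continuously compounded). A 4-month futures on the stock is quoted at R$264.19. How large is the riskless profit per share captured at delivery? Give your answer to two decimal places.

R$2.06 per share

PV(dividends) I = 1.97·e^(−0.0511·1/12) + 7.78·e^(−0.0511·2/12) = 9.6757
Fair futures F* = (S − I)·e^(rT) = (271.43 − 9.6757)·e^0.017033 = 261.7543 × 1.017179 = 266.2510
Market R$264.19 < fair 266.2510: forward underpriced → reverse cash-and-carry (short the stock, invest proceeds at r, pay the dividends, go long the forward).
Profit at T = |F_mkt − F*| = |264.19 − 266.2510| = R$2.06 per share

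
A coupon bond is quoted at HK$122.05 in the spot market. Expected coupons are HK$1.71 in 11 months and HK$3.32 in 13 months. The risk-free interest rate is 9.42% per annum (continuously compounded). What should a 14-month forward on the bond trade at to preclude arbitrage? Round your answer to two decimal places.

PV(coupons) I = 1.71·e^(−0.0942·11/12) + 3.32·e^(−0.0942·13/12)
I = 1.5685 + 2.9979 = 4.5664
F = (S − I)·e^(rT) = (122.05 − 4.5664) · e^(0.0942·14/12)
= 117.4836 · e^0.109900 = 117.4836 × 1.116166 = HK$131.13

HK$131.13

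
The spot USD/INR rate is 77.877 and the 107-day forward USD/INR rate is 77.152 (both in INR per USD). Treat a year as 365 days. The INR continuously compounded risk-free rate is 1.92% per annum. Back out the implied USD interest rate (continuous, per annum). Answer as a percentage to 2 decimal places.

F = S·e^((r_INR − r_USD)T) ⇒ r_USD = r_INR − ln(F/S)/T
ln(77.152/77.877) = -0.009353; /(107/365) = -0.031905
r_USD = 0.0192 + 0.031905 = 0.051105
r_USD = 5.11%

5.11%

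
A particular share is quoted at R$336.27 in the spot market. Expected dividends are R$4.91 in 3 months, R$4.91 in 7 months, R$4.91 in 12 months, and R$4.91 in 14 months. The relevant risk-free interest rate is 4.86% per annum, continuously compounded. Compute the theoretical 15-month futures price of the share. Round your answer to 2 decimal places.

PV(dividends) I = 4.91·e^(−0.0486·3/12) + 4.91·e^(−0.0486·7/12) + 4.91·e^(−0.0486·12/12) + 4.91·e^(−0.0486·14/12)
I = 4.8507 + 4.7728 + 4.6771 + 4.6393 = 18.9399
F = (S − I)·e^(rT) = (336.27 − 18.9399) · e^(0.0486·15/12)
= 317.3301 · e^0.060750 = 317.3301 × 1.062633 = R$337.21

R$337.21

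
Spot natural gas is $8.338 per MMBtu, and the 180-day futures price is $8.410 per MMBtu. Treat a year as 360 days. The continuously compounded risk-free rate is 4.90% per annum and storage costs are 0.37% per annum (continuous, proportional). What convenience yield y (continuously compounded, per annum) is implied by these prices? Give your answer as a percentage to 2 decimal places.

F = S·e^((r+u−y)T) ⇒ (r+u−y) = ln(F/S)/T
ln(8.410/8.338) = 0.008598; /T ⇒ 0.017196
y = r + u − ln(F/S)/T = 0.0490 + 0.0037 − 0.017196 = 0.035504
y = 3.55%

3.55%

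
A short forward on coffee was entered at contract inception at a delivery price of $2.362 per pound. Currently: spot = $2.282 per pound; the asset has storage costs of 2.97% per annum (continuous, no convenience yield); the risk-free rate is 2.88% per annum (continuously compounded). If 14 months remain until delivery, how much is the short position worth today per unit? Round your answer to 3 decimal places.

Current fair forward for the remaining 14 months: F = S·e^((r + u)·T), (r + u) = 0.0288 + 0.0297 = 0.0585
F = 2.282 · e^(0.0585 × 14/12) = 2.282 × 1.070633 = 2.4432
Value of long forward = (F − K)·e^(−rT) = (2.4432 − 2.362) · e^(−0.0288·14/12)
= 0.0812 × 0.966958 = 0.079
Short position value = −(long value) = -$0.079

-$0.079 per pound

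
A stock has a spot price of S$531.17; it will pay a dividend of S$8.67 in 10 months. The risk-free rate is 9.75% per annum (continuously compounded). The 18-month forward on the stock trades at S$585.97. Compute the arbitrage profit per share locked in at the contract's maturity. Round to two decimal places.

S$19.60 per share

PV(dividends) I = 8.67·e^(−0.0975·10/12) = 7.9934
Fair forward F* = (S − I)·e^(rT) = (531.17 − 7.9934)·e^0.146250 = 523.1766 × 1.157486 = 605.5696
Market S$585.97 < fair 605.5696: forward underpriced → reverse cash-and-carry (short the stock, invest proceeds at r, pay the dividends, go long the forward).
Profit at T = |F_mkt − F*| = |585.97 − 605.5696| = S$19.60 per share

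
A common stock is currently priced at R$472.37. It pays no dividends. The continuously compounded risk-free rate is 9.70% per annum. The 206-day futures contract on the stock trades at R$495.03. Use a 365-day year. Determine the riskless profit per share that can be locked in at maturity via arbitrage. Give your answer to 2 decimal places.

Fair futures: F* = S·e^(carry·T), with carry = r = 0.0970
F* = 472.37 · e^(0.0970 × 206/365) = 472.37 · e^0.054745 = 472.37 × 1.056271 = R$498.9507
Market R$495.03 < fair R$498.9507: forward underpriced → reverse cash-and-carry (short spot, go long the forward).
At maturity, profit = |F_mkt − F*| = |495.03 − 498.9507| = R$3.92 per share

R$3.92 per share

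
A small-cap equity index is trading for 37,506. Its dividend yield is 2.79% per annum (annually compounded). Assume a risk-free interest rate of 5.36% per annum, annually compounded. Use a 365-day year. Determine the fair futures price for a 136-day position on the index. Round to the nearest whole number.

37,853

F = S · (1+r)^T / (1+q)^T
= 37506 × 1.019645 / 1.010306 = 37506 × 1.009244
F = 37,853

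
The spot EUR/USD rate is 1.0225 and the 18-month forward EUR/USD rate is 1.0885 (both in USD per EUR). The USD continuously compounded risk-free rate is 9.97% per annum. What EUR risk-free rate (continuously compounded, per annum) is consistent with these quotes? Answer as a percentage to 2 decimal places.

5.80%

F = S·e^((r_USD − r_EUR)T) ⇒ r_EUR = r_USD − ln(F/S)/T
ln(1.0885/1.0225) = 0.062550; /(18/12) = 0.041700
r_EUR = 0.0997 − 0.041700 = 0.058000
r_EUR = 5.80%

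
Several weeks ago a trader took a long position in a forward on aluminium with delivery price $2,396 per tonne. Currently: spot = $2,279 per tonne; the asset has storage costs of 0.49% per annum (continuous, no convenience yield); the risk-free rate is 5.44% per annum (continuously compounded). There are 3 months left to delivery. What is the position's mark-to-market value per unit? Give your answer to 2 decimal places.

Current fair forward for the remaining 3 months: F = S·e^((r + u)·T), (r + u) = 0.0544 + 0.0049 = 0.0593
F = 2279 · e^(0.0593 × 3/12) = 2279 × 1.01493544 = 2313.0379
Value of long forward = (F − K)·e^(−rT) = (2313.0379 − 2396) · e^(−0.0544·3/12)
= -82.9621 × 0.98649206 = -81.84

-$81.84 per tonne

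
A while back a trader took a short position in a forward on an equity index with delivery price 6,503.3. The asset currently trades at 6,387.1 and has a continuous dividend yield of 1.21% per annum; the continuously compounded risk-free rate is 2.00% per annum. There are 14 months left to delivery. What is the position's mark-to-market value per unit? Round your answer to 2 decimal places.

55.74

Current fair forward for the remaining 14 months: F = S·e^((r − q)·T), (r − q) = 0.0200 − 0.0121 = 0.0079
F = 6387.1 · e^(0.0079 × 14/12) = 6387.1 × 1.00925927 = 6446.2399
Value of long forward = (F − K)·e^(−rT) = (6446.2399 − 6503.3) · e^(−0.0200·14/12)
= -57.0601 × 0.97693678 = -55.74
Short position value = −(long value) = 55.74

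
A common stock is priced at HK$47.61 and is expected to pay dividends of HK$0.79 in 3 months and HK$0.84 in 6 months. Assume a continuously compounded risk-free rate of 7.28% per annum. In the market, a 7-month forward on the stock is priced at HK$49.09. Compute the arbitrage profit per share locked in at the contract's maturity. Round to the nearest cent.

PV(dividends) I = 0.79·e^(−0.0728·3/12) + 0.84·e^(−0.0728·6/12) = 1.5857
Fair forward F* = (S − I)·e^(rT) = (47.61 − 1.5857)·e^0.042467 = 46.0243 × 1.043382 = 48.0209
Market HK$49.09 > fair 48.0209: forward overpriced → cash-and-carry (borrow at r, buy the stock and collect the dividends, short the forward).
Profit at T = |F_mkt − F*| = |49.09 − 48.0209| = HK$1.07 per share

HK$1.07 per share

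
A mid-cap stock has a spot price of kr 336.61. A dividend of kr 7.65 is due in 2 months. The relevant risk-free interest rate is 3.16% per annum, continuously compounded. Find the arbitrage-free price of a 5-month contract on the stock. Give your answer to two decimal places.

kr 333.36

PV(dividends) I = 7.65·e^(−0.0316·2/12)
I = 7.6098
F = (S − I)·e^(rT) = (336.61 − 7.6098) · e^(0.0316·5/12)
= 329.0002 · e^0.013167 = 329.0002 × 1.013254 = kr 333.36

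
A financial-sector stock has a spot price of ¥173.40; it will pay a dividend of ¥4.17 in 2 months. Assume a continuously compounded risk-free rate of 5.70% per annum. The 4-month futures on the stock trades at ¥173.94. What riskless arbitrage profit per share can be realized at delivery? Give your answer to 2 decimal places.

¥1.42 per share

PV(dividends) I = 4.17·e^(−0.0570·2/12) = 4.1306
Fair futures F* = (S − I)·e^(rT) = (173.40 − 4.1306)·e^0.019000 = 169.2694 × 1.019182 = 172.5163
Market ¥173.94 > fair 172.5163: forward overpriced → cash-and-carry (borrow at r, buy the stock and collect the dividends, short the forward).
Profit at T = |F_mkt − F*| = |173.94 − 172.5163| = ¥1.42 per share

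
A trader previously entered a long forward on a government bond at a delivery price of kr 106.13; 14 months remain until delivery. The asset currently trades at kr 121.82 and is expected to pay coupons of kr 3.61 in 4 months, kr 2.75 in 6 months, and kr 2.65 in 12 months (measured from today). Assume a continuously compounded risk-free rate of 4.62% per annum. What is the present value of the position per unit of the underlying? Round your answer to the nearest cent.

PV(remaining coupons) I = 3.61·e^(−0.0462·4/12) + 2.75·e^(−0.0462·6/12) + 2.65·e^(−0.0462·12/12) = 8.7724
Current forward F = (S − I)·e^(rT) = (121.82 − 8.7724)·e^(0.0462·14/12) = 113.0476 × 1.055379 = 119.3081
Value (long) = (F − K)·e^(−rT) = (119.3081 − 106.13) × 0.947527 = 12.4866
Value = kr 12.49

kr 12.49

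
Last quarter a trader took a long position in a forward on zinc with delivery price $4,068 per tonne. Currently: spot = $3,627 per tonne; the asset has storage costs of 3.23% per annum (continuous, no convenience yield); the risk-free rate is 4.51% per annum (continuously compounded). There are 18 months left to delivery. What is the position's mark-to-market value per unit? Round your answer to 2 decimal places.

Current fair forward for the remaining 18 months: F = S·e^((r + u)·T), (r + u) = 0.0451 + 0.0323 = 0.0774
F = 3627 · e^(0.0774 × 18/12) = 3627 × 1.12310818 = 4073.5134
Value of long forward = (F − K)·e^(−rT) = (4073.5134 − 4068) · e^(−0.0451·18/12)
= 5.5134 × 0.93458752 = 5.15

$5.15 per tonne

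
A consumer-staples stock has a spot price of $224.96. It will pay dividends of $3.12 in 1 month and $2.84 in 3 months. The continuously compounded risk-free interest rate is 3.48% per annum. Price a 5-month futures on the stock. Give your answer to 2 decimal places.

PV(dividends) I = 3.12·e^(−0.0348·1/12) + 2.84·e^(−0.0348·3/12)
I = 3.1110 + 2.8154 = 5.9264
F = (S − I)·e^(rT) = (224.96 − 5.9264) · e^(0.0348·5/12)
= 219.0336 · e^0.014500 = 219.0336 × 1.014606 = $222.23

$222.23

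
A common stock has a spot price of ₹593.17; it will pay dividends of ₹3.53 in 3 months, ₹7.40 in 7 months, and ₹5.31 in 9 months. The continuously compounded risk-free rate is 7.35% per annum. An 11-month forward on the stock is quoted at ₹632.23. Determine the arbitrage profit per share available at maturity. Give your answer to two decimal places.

₹14.38 per share

PV(dividends) I = 3.53·e^(−0.0735·3/12) + 7.40·e^(−0.0735·7/12) + 5.31·e^(−0.0735·9/12) = 15.5804
Fair forward F* = (S − I)·e^(rT) = (593.17 − 15.5804)·e^0.067375 = 577.5896 × 1.069697 = 617.8459
Market ₹632.23 > fair 617.8459: forward overpriced → cash-and-carry (borrow at r, buy the stock and collect the dividends, short the forward).
Profit at T = |F_mkt − F*| = |632.23 − 617.8459| = ₹14.38 per share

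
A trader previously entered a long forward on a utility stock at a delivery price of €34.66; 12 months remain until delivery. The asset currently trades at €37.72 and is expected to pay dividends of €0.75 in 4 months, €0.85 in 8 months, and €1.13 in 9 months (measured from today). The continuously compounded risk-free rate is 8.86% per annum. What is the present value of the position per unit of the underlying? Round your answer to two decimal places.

€3.41

PV(remaining dividends) I = 0.75·e^(−0.0886·4/12) + 0.85·e^(−0.0886·8/12) + 1.13·e^(−0.0886·9/12) = 2.5868
Current forward F = (S − I)·e^(rT) = (37.72 − 2.5868)·e^(0.0886·12/12) = 35.1332 × 1.092644 = 38.3881
Value (long) = (F − K)·e^(−rT) = (38.3881 − 34.66) × 0.915212 = 3.4120
Value = €3.41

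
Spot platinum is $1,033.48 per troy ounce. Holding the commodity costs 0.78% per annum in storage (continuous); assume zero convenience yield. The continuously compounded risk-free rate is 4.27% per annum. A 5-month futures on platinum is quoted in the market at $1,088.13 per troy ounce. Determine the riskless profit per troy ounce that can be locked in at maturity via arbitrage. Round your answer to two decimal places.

Fair futures: F* = S·e^(carry·T), with carry = (r + u) = 0.0427 + 0.0078 = 0.0505
F* = 1033.48 · e^(0.0505 × 5/12) = 1033.48 · e^0.02104167 = 1033.48 × 1.02126461 = $1055.4565
Market $1088.13 > fair $1055.4565: forward overpriced → cash-and-carry (buy spot, short the forward).
At maturity, profit = |F_mkt − F*| = |1088.13 − 1055.4565| = $32.67 per troy ounce

$32.67 per troy ounce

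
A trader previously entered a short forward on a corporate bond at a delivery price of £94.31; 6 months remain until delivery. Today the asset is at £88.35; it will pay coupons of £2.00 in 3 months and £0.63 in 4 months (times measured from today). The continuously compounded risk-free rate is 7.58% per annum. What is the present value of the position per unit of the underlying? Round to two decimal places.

PV(remaining coupons) I = 2.00·e^(−0.0758·3/12) + 0.63·e^(−0.0758·4/12) = 2.5767
Current forward F = (S − I)·e^(rT) = (88.35 − 2.5767)·e^(0.0758·6/12) = 85.7733 × 1.038627 = 89.0865
Value (long) = (F − K)·e^(−rT) = (89.0865 − 94.31) × 0.962809 = -5.0292
Short position value = −(long value) = £5.03

£5.03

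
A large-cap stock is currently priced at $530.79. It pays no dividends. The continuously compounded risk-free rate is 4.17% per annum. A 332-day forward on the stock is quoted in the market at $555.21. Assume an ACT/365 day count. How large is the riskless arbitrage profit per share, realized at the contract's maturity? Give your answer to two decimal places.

Fair forward: F* = S·e^(carry·T), with carry = r = 0.0417
F* = 530.79 · e^(0.0417 × 332/365) = 530.79 · e^0.037930 = 530.79 × 1.038659 = $551.3098
Market $555.21 > fair $551.3098: forward overpriced → cash-and-carry (buy spot, short the forward).
At maturity, profit = |F_mkt − F*| = |555.21 − 551.3098| = $3.90 per share

$3.90 per share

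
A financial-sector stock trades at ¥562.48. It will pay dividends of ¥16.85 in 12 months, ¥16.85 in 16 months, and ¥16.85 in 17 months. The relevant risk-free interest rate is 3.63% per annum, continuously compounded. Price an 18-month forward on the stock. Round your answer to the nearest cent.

¥542.94

PV(dividends) I = 16.85·e^(−0.0363·12/12) + 16.85·e^(−0.0363·16/12) + 16.85·e^(−0.0363·17/12)
I = 16.2493 + 16.0539 + 16.0054 = 48.3086
F = (S − I)·e^(rT) = (562.48 − 48.3086) · e^(0.0363·18/12)
= 514.1714 · e^0.054450 = 514.1714 × 1.055960 = ¥542.94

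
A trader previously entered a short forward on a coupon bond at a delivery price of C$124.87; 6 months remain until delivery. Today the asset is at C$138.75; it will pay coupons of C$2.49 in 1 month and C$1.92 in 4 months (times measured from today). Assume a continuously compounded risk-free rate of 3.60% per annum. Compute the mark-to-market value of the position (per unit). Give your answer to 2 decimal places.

-C$11.73

PV(remaining coupons) I = 2.49·e^(−0.0360·1/12) + 1.92·e^(−0.0360·4/12) = 4.3796
Current forward F = (S − I)·e^(rT) = (138.75 − 4.3796)·e^(0.0360·6/12) = 134.3704 × 1.018163 = 136.8110
Value (long) = (F − K)·e^(−rT) = (136.8110 − 124.87) × 0.982161 = 11.7280
Short position value = −(long value) = -C$11.73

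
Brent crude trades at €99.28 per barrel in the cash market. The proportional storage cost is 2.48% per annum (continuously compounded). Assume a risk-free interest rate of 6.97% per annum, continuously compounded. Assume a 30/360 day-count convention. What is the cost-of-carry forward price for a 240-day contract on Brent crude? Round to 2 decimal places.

€105.74 per barrel

Net carry = r + u − y = 0.0697 + 0.0248 − 0.0000 = 0.0945
F = S·e^((r+u−y)T) = 99.28 · e^(0.0945 × 240/360) = 99.28 · e^0.063000
= 99.28 × 1.065027 = €105.74 per barrel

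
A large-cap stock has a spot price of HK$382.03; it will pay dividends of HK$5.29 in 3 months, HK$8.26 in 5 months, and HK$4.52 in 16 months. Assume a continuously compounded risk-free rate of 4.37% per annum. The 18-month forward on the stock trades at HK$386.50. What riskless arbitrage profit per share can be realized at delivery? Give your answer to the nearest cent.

HK$2.61 per share

PV(dividends) I = 5.29·e^(−0.0437·3/12) + 8.26·e^(−0.0437·5/12) + 4.52·e^(−0.0437·16/12) = 17.6076
Fair forward F* = (S − I)·e^(rT) = (382.03 − 17.6076)·e^0.065550 = 364.4224 × 1.067746 = 389.1106
Market HK$386.50 < fair 389.1106: forward underpriced → reverse cash-and-carry (short the stock, invest proceeds at r, pay the dividends, go long the forward).
Profit at T = |F_mkt − F*| = |386.50 − 389.1106| = HK$2.61 per share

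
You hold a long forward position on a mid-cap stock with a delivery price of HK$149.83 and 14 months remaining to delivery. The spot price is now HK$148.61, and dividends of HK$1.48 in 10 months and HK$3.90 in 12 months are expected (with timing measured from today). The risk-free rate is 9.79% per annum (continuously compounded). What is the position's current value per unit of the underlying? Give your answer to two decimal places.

HK$10.05

PV(remaining dividends) I = 1.48·e^(−0.0979·10/12) + 3.90·e^(−0.0979·12/12) = 4.9003
Current forward F = (S − I)·e^(rT) = (148.61 − 4.9003)·e^(0.0979·14/12) = 143.7097 × 1.120995 = 161.0979
Value (long) = (F − K)·e^(−rT) = (161.0979 − 149.83) × 0.892065 = 10.0517
Value = HK$10.05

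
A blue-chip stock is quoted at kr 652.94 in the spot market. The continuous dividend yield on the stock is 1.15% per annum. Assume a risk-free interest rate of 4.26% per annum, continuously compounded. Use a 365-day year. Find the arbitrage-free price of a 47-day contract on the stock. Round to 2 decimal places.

kr 655.56

F = S·e^((r − q)T) = 652.94 · e^((0.0426 − 0.0115) × 47/365)
= 652.94 · e^0.004005 = 652.94 × 1.004013
F = kr 655.56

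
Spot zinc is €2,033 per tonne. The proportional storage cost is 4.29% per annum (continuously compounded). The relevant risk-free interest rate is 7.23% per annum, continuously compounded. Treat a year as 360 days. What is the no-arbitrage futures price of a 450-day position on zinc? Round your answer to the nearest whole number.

€2,348 per tonne

Net carry = r + u − y = 0.0723 + 0.0429 − 0.0000 = 0.1152
F = S·e^((r+u−y)T) = 2033 · e^(0.1152 × 450/360) = 2033 · e^0.144000
= 2033 × 1.154884 = €2,348 per tonne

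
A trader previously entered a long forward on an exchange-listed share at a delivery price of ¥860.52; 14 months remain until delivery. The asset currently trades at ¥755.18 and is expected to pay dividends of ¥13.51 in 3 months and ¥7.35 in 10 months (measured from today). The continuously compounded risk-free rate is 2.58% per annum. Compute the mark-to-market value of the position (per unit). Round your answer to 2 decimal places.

PV(remaining dividends) I = 13.51·e^(−0.0258·3/12) + 7.35·e^(−0.0258·10/12) = 20.6168
Current forward F = (S − I)·e^(rT) = (755.18 − 20.6168)·e^(0.0258·14/12) = 734.5632 × 1.030558 = 757.0100
Value (long) = (F − K)·e^(−rT) = (757.0100 − 860.52) × 0.970348 = -100.4407
Value = -¥100.44

-¥100.44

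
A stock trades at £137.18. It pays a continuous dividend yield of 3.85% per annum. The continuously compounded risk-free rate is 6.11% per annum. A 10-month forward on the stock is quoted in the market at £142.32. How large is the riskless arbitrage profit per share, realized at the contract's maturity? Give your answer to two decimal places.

Fair forward: F* = S·e^(carry·T), with carry = (r − q) = 0.0611 − 0.0385 = 0.0226
F* = 137.18 · e^(0.0226 × 10/12) = 137.18 · e^0.018833 = 137.18 × 1.019011 = £139.7879
Market £142.32 > fair £139.7879: forward overpriced → cash-and-carry (buy spot, short the forward).
At maturity, profit = |F_mkt − F*| = |142.32 − 139.7879| = £2.53 per share

£2.53 per share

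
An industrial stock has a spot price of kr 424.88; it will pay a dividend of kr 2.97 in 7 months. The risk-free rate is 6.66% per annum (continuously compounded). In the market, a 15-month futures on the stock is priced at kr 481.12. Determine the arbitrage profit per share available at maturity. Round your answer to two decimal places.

kr 22.46 per share

PV(dividends) I = 2.97·e^(−0.0666·7/12) = 2.8568
Fair futures F* = (S − I)·e^(rT) = (424.88 − 2.8568)·e^0.083250 = 422.0232 × 1.086813 = 458.6603
Market kr 481.12 > fair 458.6603: forward overpriced → cash-and-carry (borrow at r, buy the stock and collect the dividends, short the forward).
Profit at T = |F_mkt − F*| = |481.12 − 458.6603| = kr 22.46 per share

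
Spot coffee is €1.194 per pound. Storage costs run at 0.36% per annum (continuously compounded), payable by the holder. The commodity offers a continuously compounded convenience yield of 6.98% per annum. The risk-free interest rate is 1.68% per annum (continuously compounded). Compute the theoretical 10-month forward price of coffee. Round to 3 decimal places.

Net carry = r + u − y = 0.0168 + 0.0036 − 0.0698 = -0.0494
F = S·e^((r+u−y)T) = 1.194 · e^(-0.0494 × 10/12) = 1.194 · e^-0.041167
= 1.194 × 0.959669 = €1.146 per pound

€1.146 per pound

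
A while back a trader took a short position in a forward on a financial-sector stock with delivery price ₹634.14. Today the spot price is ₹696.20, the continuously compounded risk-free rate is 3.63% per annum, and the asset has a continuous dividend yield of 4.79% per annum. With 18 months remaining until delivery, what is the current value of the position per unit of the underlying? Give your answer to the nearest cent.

-₹47.40

Current fair forward for the remaining 18 months: F = S·e^((r − q)·T), (r − q) = 0.0363 − 0.0479 = -0.0116
F = 696.20 · e^(-0.0116 × 18/12) = 696.20 × 0.982751 = 684.1912
Value of long forward = (F − K)·e^(−rT) = (684.1912 − 634.14) · e^(−0.0363·18/12)
= 50.0512 × 0.947006 = 47.40
Short position value = −(long value) = -₹47.40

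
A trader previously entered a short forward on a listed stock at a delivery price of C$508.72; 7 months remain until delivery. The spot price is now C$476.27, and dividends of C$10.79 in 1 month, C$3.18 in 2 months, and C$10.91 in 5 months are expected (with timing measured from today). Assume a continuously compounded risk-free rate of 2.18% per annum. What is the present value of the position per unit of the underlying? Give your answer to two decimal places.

C$50.77

PV(remaining dividends) I = 10.79·e^(−0.0218·1/12) + 3.18·e^(−0.0218·2/12) + 10.91·e^(−0.0218·5/12) = 24.7502
Current forward F = (S − I)·e^(rT) = (476.27 − 24.7502)·e^(0.0218·7/12) = 451.5198 × 1.012798 = 457.2984
Value (long) = (F − K)·e^(−rT) = (457.2984 − 508.72) × 0.987364 = -50.7718
Short position value = −(long value) = C$50.77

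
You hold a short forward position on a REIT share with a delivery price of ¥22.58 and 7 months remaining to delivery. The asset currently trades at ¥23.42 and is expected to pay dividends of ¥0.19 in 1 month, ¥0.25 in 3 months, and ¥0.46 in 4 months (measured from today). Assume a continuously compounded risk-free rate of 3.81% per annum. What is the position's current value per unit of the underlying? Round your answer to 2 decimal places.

PV(remaining dividends) I = 0.19·e^(−0.0381·1/12) + 0.25·e^(−0.0381·3/12) + 0.46·e^(−0.0381·4/12) = 0.8912
Current forward F = (S − I)·e^(rT) = (23.42 − 0.8912)·e^(0.0381·7/12) = 22.5288 × 1.022474 = 23.0351
Value (long) = (F − K)·e^(−rT) = (23.0351 − 22.58) × 0.978020 = 0.4451
Short position value = −(long value) = -¥0.45

-¥0.45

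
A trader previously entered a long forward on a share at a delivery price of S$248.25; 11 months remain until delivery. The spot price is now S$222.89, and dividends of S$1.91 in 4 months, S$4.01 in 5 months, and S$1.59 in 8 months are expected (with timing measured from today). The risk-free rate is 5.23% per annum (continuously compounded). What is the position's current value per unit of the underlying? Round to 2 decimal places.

-S$21.08

PV(remaining dividends) I = 1.91·e^(−0.0523·4/12) + 4.01·e^(−0.0523·5/12) + 1.59·e^(−0.0523·8/12) = 7.3361
Current forward F = (S − I)·e^(rT) = (222.89 − 7.3361)·e^(0.0523·11/12) = 215.5539 × 1.049109 = 226.1395
Value (long) = (F − K)·e^(−rT) = (226.1395 − 248.25) × 0.953189 = -21.0755
Value = -S$21.08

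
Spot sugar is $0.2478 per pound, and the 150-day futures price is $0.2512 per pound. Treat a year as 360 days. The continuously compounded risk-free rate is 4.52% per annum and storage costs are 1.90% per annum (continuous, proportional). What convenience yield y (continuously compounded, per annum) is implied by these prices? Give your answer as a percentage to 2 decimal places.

F = S·e^((r+u−y)T) ⇒ (r+u−y) = ln(F/S)/T
ln(0.2512/0.2478) = 0.013627; /T ⇒ 0.032705
y = r + u − ln(F/S)/T = 0.0452 + 0.0190 − 0.032705 = 0.031495
y = 3.15%

3.15%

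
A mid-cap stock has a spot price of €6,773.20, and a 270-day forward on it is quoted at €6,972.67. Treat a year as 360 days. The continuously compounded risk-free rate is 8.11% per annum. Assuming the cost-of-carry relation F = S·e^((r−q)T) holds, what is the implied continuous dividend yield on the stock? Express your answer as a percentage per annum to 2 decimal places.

From F = S·e^((r−q)T): (r − q) = ln(F/S)/T
ln(6972.67/6773.20) = ln(1.029450) = 0.029025
(r − q) = 0.029025 / (270/360) = 0.038700
q = r − ln(F/S)/T = 0.0811 − 0.038700 = 0.042400
q = 4.24%

4.24%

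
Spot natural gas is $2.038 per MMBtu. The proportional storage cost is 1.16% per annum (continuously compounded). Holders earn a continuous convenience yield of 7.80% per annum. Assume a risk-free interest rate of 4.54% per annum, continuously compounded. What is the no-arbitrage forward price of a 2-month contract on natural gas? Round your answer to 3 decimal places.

$2.031 per MMBtu

Net carry = r + u − y = 0.0454 + 0.0116 − 0.0780 = -0.0210
F = S·e^((r+u−y)T) = 2.038 · e^(-0.0210 × 2/12) = 2.038 · e^-0.003500
= 2.038 × 0.996506 = $2.031 per MMBtu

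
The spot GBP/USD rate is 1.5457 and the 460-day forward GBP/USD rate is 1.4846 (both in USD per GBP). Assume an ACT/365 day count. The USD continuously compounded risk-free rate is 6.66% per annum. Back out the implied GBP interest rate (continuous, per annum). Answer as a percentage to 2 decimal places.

F = S·e^((r_USD − r_GBP)T) ⇒ r_GBP = r_USD − ln(F/S)/T
ln(1.4846/1.5457) = -0.040332; /(460/365) = -0.032003
r_GBP = 0.0666 + 0.032003 = 0.098603
r_GBP = 9.86%

9.86%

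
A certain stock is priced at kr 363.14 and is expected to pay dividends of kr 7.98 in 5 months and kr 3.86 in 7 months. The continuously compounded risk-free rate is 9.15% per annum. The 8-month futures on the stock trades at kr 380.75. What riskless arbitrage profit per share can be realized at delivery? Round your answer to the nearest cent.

PV(dividends) I = 7.98·e^(−0.0915·5/12) + 3.86·e^(−0.0915·7/12) = 11.3409
Fair futures F* = (S − I)·e^(rT) = (363.14 − 11.3409)·e^0.061000 = 351.7991 × 1.062899 = 373.9269
Market kr 380.75 > fair 373.9269: forward overpriced → cash-and-carry (borrow at r, buy the stock and collect the dividends, short the forward).
Profit at T = |F_mkt − F*| = |380.75 − 373.9269| = kr 6.82 per share

kr 6.82 per share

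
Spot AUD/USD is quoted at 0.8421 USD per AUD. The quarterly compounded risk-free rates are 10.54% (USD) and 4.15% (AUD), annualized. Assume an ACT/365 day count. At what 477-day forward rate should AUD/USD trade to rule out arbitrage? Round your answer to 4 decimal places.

By covered interest parity, F = S · (1+r_USD/4)^(4T) / (1+r_AUD/4)^(4T)
= 0.8421 × 1.145634 / 1.055437 = 0.8421 × 1.085459
F = 0.9141 USD per AUD

0.9141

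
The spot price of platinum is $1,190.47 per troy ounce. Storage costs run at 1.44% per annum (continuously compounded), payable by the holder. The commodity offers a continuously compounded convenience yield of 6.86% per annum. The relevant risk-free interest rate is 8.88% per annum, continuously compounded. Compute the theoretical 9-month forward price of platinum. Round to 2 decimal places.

Net carry = r + u − y = 0.0888 + 0.0144 − 0.0686 = 0.0346
F = S·e^((r+u−y)T) = 1190.47 · e^(0.0346 × 9/12) = 1190.47 · e^0.02595000
= 1190.47 × 1.02628963 = $1,221.77 per troy ounce

$1,221.77 per troy ounce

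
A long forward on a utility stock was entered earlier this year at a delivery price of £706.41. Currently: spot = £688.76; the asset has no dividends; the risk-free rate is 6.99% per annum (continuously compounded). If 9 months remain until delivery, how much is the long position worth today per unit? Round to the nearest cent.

£18.43

Current fair forward for the remaining 9 months: F = S·e^(r·T), r = 0.0699
F = 688.76 · e^(0.0699 × 9/12) = 688.76 × 1.053824 = 725.8318
Value of long forward = (F − K)·e^(−rT) = (725.8318 − 706.41) · e^(−0.0699·9/12)
= 19.4218 × 0.948925 = 18.43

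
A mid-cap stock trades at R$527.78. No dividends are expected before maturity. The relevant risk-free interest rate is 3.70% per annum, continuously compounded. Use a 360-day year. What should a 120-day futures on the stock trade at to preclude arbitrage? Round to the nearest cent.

F = S·e^(rT) = 527.78 · e^(0.0370 × 120/360)
= 527.78 · e^0.012333 = 527.78 × 1.012409
F = R$534.33

R$534.33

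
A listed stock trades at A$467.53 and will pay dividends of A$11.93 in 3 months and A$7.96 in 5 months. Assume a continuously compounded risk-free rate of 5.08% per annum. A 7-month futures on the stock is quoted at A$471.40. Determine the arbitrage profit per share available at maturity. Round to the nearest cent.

A$9.97 per share

PV(dividends) I = 11.93·e^(−0.0508·3/12) + 7.96·e^(−0.0508·5/12) = 19.5727
Fair futures F* = (S − I)·e^(rT) = (467.53 − 19.5727)·e^0.029633 = 447.9573 × 1.030076 = 461.4301
Market A$471.40 > fair 461.4301: forward overpriced → cash-and-carry (borrow at r, buy the stock and collect the dividends, short the forward).
Profit at T = |F_mkt − F*| = |471.40 − 461.4301| = A$9.97 per share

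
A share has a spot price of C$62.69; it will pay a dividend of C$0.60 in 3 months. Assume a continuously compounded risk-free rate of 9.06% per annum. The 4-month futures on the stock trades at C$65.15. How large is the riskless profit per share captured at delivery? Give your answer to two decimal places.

C$1.14 per share

PV(dividends) I = 0.60·e^(−0.0906·3/12) = 0.5866
Fair futures F* = (S − I)·e^(rT) = (62.69 − 0.5866)·e^0.030200 = 62.1034 × 1.030661 = 64.0076
Market C$65.15 > fair 64.0076: forward overpriced → cash-and-carry (borrow at r, buy the stock and collect the dividends, short the forward).
Profit at T = |F_mkt − F*| = |65.15 − 64.0076| = C$1.14 per share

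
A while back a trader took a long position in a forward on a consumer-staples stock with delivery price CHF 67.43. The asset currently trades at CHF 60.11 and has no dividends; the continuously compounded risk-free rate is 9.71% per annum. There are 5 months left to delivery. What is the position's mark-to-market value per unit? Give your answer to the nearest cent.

-CHF 4.65

Current fair forward for the remaining 5 months: F = S·e^(r·T), r = 0.0971
F = 60.11 · e^(0.0971 × 5/12) = 60.11 × 1.041288 = 62.5918
Value of long forward = (F − K)·e^(−rT) = (62.5918 − 67.43) · e^(−0.0971·5/12)
= -4.8382 × 0.960349 = -4.65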